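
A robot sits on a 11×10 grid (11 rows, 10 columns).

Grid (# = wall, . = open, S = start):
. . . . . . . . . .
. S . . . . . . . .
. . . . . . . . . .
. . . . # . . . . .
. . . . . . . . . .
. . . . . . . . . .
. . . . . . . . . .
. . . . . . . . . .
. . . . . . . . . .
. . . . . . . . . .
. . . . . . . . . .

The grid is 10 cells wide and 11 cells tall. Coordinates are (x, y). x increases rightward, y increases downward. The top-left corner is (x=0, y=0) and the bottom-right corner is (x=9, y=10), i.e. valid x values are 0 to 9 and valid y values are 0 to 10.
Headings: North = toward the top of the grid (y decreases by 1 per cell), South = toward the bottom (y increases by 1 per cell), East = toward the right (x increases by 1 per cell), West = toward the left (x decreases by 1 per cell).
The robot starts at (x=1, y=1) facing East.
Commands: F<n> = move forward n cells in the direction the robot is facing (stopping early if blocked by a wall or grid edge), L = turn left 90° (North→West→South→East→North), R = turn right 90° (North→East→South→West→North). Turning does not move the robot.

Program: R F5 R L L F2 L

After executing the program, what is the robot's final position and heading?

Start: (x=1, y=1), facing East
  R: turn right, now facing South
  F5: move forward 5, now at (x=1, y=6)
  R: turn right, now facing West
  L: turn left, now facing South
  L: turn left, now facing East
  F2: move forward 2, now at (x=3, y=6)
  L: turn left, now facing North
Final: (x=3, y=6), facing North

Answer: Final position: (x=3, y=6), facing North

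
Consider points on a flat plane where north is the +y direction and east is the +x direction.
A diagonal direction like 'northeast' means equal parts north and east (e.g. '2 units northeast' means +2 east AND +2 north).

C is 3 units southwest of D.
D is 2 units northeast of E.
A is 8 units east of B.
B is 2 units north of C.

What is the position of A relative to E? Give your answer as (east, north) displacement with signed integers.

Answer: A is at (east=7, north=1) relative to E.

Derivation:
Place E at the origin (east=0, north=0).
  D is 2 units northeast of E: delta (east=+2, north=+2); D at (east=2, north=2).
  C is 3 units southwest of D: delta (east=-3, north=-3); C at (east=-1, north=-1).
  B is 2 units north of C: delta (east=+0, north=+2); B at (east=-1, north=1).
  A is 8 units east of B: delta (east=+8, north=+0); A at (east=7, north=1).
Therefore A relative to E: (east=7, north=1).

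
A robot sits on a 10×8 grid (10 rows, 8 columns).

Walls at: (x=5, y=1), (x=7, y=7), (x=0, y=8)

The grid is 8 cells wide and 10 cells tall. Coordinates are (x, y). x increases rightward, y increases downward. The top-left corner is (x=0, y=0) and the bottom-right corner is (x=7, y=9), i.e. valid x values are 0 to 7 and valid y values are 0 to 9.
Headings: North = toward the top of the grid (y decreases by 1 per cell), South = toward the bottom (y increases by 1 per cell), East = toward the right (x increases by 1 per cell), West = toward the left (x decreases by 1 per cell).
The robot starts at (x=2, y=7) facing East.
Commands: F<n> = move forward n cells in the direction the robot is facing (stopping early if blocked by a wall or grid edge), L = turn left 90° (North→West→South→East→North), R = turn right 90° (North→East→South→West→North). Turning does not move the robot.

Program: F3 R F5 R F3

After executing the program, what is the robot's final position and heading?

Start: (x=2, y=7), facing East
  F3: move forward 3, now at (x=5, y=7)
  R: turn right, now facing South
  F5: move forward 2/5 (blocked), now at (x=5, y=9)
  R: turn right, now facing West
  F3: move forward 3, now at (x=2, y=9)
Final: (x=2, y=9), facing West

Answer: Final position: (x=2, y=9), facing West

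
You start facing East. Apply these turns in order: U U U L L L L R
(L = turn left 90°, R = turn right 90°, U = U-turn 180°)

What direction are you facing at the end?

Start: East
  U (U-turn (180°)) -> West
  U (U-turn (180°)) -> East
  U (U-turn (180°)) -> West
  L (left (90° counter-clockwise)) -> South
  L (left (90° counter-clockwise)) -> East
  L (left (90° counter-clockwise)) -> North
  L (left (90° counter-clockwise)) -> West
  R (right (90° clockwise)) -> North
Final: North

Answer: Final heading: North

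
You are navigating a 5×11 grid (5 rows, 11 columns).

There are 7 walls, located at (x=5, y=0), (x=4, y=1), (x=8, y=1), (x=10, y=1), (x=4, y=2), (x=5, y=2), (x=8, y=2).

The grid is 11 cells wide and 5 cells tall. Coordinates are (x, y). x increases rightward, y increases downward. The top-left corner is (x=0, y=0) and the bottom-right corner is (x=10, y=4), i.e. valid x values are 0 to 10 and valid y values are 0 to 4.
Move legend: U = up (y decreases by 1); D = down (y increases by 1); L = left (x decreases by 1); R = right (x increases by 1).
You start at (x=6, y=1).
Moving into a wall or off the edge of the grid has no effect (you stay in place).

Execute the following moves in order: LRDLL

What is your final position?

Start: (x=6, y=1)
  L (left): (x=6, y=1) -> (x=5, y=1)
  R (right): (x=5, y=1) -> (x=6, y=1)
  D (down): (x=6, y=1) -> (x=6, y=2)
  L (left): blocked, stay at (x=6, y=2)
  L (left): blocked, stay at (x=6, y=2)
Final: (x=6, y=2)

Answer: Final position: (x=6, y=2)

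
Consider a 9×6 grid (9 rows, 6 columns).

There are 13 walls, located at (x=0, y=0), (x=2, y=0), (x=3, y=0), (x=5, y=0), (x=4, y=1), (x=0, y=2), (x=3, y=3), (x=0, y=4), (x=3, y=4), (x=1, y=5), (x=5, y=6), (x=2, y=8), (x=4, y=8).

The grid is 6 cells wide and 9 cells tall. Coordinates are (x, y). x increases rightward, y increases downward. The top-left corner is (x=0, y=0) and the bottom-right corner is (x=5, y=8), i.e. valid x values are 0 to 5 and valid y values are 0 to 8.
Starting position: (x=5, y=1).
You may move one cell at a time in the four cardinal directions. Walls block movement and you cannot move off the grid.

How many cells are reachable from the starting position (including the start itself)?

Answer: Reachable cells: 40

Derivation:
BFS flood-fill from (x=5, y=1):
  Distance 0: (x=5, y=1)
  Distance 1: (x=5, y=2)
  Distance 2: (x=4, y=2), (x=5, y=3)
  Distance 3: (x=3, y=2), (x=4, y=3), (x=5, y=4)
  Distance 4: (x=3, y=1), (x=2, y=2), (x=4, y=4), (x=5, y=5)
  Distance 5: (x=2, y=1), (x=1, y=2), (x=2, y=3), (x=4, y=5)
  Distance 6: (x=1, y=1), (x=1, y=3), (x=2, y=4), (x=3, y=5), (x=4, y=6)
  Distance 7: (x=1, y=0), (x=0, y=1), (x=0, y=3), (x=1, y=4), (x=2, y=5), (x=3, y=6), (x=4, y=7)
  Distance 8: (x=2, y=6), (x=3, y=7), (x=5, y=7)
  Distance 9: (x=1, y=6), (x=2, y=7), (x=3, y=8), (x=5, y=8)
  Distance 10: (x=0, y=6), (x=1, y=7)
  Distance 11: (x=0, y=5), (x=0, y=7), (x=1, y=8)
  Distance 12: (x=0, y=8)
Total reachable: 40 (grid has 41 open cells total)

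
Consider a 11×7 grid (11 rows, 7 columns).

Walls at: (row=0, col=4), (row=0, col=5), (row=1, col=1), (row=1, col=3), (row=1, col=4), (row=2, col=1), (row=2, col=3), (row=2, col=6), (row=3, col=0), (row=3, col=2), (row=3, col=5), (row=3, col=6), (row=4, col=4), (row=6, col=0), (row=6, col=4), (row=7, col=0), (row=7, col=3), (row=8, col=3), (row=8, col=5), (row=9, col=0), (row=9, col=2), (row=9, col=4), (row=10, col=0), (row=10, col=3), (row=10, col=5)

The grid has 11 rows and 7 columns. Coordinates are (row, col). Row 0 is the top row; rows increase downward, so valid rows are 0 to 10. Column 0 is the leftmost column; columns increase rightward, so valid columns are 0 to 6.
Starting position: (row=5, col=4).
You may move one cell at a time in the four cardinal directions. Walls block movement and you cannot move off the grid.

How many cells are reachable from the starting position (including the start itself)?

Answer: Reachable cells: 42

Derivation:
BFS flood-fill from (row=5, col=4):
  Distance 0: (row=5, col=4)
  Distance 1: (row=5, col=3), (row=5, col=5)
  Distance 2: (row=4, col=3), (row=4, col=5), (row=5, col=2), (row=5, col=6), (row=6, col=3), (row=6, col=5)
  Distance 3: (row=3, col=3), (row=4, col=2), (row=4, col=6), (row=5, col=1), (row=6, col=2), (row=6, col=6), (row=7, col=5)
  Distance 4: (row=3, col=4), (row=4, col=1), (row=5, col=0), (row=6, col=1), (row=7, col=2), (row=7, col=4), (row=7, col=6)
  Distance 5: (row=2, col=4), (row=3, col=1), (row=4, col=0), (row=7, col=1), (row=8, col=2), (row=8, col=4), (row=8, col=6)
  Distance 6: (row=2, col=5), (row=8, col=1), (row=9, col=6)
  Distance 7: (row=1, col=5), (row=8, col=0), (row=9, col=1), (row=9, col=5), (row=10, col=6)
  Distance 8: (row=1, col=6), (row=10, col=1)
  Distance 9: (row=0, col=6), (row=10, col=2)
Total reachable: 42 (grid has 52 open cells total)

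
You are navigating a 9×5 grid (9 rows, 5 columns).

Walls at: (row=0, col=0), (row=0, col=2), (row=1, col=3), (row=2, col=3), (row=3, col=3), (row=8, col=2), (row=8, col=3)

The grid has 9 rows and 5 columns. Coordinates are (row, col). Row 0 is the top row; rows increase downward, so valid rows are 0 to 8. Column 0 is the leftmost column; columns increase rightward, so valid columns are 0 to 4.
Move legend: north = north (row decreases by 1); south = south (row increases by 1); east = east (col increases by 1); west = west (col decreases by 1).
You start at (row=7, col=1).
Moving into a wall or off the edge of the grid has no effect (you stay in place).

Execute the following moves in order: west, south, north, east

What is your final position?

Start: (row=7, col=1)
  west (west): (row=7, col=1) -> (row=7, col=0)
  south (south): (row=7, col=0) -> (row=8, col=0)
  north (north): (row=8, col=0) -> (row=7, col=0)
  east (east): (row=7, col=0) -> (row=7, col=1)
Final: (row=7, col=1)

Answer: Final position: (row=7, col=1)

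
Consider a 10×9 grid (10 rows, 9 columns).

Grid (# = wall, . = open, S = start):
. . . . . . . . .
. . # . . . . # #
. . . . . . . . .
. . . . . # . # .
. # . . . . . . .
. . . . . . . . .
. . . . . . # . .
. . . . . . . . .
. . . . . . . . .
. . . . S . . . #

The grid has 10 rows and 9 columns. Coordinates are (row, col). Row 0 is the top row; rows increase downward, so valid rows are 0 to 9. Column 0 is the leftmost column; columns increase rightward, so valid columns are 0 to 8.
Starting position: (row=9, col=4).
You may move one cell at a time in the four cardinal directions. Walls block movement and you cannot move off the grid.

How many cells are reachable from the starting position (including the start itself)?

BFS flood-fill from (row=9, col=4):
  Distance 0: (row=9, col=4)
  Distance 1: (row=8, col=4), (row=9, col=3), (row=9, col=5)
  Distance 2: (row=7, col=4), (row=8, col=3), (row=8, col=5), (row=9, col=2), (row=9, col=6)
  Distance 3: (row=6, col=4), (row=7, col=3), (row=7, col=5), (row=8, col=2), (row=8, col=6), (row=9, col=1), (row=9, col=7)
  Distance 4: (row=5, col=4), (row=6, col=3), (row=6, col=5), (row=7, col=2), (row=7, col=6), (row=8, col=1), (row=8, col=7), (row=9, col=0)
  Distance 5: (row=4, col=4), (row=5, col=3), (row=5, col=5), (row=6, col=2), (row=7, col=1), (row=7, col=7), (row=8, col=0), (row=8, col=8)
  Distance 6: (row=3, col=4), (row=4, col=3), (row=4, col=5), (row=5, col=2), (row=5, col=6), (row=6, col=1), (row=6, col=7), (row=7, col=0), (row=7, col=8)
  Distance 7: (row=2, col=4), (row=3, col=3), (row=4, col=2), (row=4, col=6), (row=5, col=1), (row=5, col=7), (row=6, col=0), (row=6, col=8)
  Distance 8: (row=1, col=4), (row=2, col=3), (row=2, col=5), (row=3, col=2), (row=3, col=6), (row=4, col=7), (row=5, col=0), (row=5, col=8)
  Distance 9: (row=0, col=4), (row=1, col=3), (row=1, col=5), (row=2, col=2), (row=2, col=6), (row=3, col=1), (row=4, col=0), (row=4, col=8)
  Distance 10: (row=0, col=3), (row=0, col=5), (row=1, col=6), (row=2, col=1), (row=2, col=7), (row=3, col=0), (row=3, col=8)
  Distance 11: (row=0, col=2), (row=0, col=6), (row=1, col=1), (row=2, col=0), (row=2, col=8)
  Distance 12: (row=0, col=1), (row=0, col=7), (row=1, col=0)
  Distance 13: (row=0, col=0), (row=0, col=8)
Total reachable: 82 (grid has 82 open cells total)

Answer: Reachable cells: 82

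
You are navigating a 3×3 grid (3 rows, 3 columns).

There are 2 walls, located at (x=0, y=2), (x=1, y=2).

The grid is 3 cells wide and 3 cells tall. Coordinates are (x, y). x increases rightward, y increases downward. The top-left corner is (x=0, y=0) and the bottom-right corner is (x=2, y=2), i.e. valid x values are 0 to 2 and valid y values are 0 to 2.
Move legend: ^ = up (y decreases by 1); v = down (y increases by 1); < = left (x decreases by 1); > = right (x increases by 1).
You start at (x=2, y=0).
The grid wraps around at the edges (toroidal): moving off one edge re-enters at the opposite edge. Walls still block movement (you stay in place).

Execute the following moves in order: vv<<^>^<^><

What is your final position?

Answer: Final position: (x=2, y=2)

Derivation:
Start: (x=2, y=0)
  v (down): (x=2, y=0) -> (x=2, y=1)
  v (down): (x=2, y=1) -> (x=2, y=2)
  < (left): blocked, stay at (x=2, y=2)
  < (left): blocked, stay at (x=2, y=2)
  ^ (up): (x=2, y=2) -> (x=2, y=1)
  > (right): (x=2, y=1) -> (x=0, y=1)
  ^ (up): (x=0, y=1) -> (x=0, y=0)
  < (left): (x=0, y=0) -> (x=2, y=0)
  ^ (up): (x=2, y=0) -> (x=2, y=2)
  > (right): blocked, stay at (x=2, y=2)
  < (left): blocked, stay at (x=2, y=2)
Final: (x=2, y=2)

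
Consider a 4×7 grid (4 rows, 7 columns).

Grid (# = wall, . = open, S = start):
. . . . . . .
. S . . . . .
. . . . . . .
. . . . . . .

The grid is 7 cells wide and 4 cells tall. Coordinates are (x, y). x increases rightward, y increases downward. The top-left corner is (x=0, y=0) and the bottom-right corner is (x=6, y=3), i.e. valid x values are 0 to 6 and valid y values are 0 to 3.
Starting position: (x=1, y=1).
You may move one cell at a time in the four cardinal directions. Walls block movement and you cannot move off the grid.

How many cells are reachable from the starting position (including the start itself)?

BFS flood-fill from (x=1, y=1):
  Distance 0: (x=1, y=1)
  Distance 1: (x=1, y=0), (x=0, y=1), (x=2, y=1), (x=1, y=2)
  Distance 2: (x=0, y=0), (x=2, y=0), (x=3, y=1), (x=0, y=2), (x=2, y=2), (x=1, y=3)
  Distance 3: (x=3, y=0), (x=4, y=1), (x=3, y=2), (x=0, y=3), (x=2, y=3)
  Distance 4: (x=4, y=0), (x=5, y=1), (x=4, y=2), (x=3, y=3)
  Distance 5: (x=5, y=0), (x=6, y=1), (x=5, y=2), (x=4, y=3)
  Distance 6: (x=6, y=0), (x=6, y=2), (x=5, y=3)
  Distance 7: (x=6, y=3)
Total reachable: 28 (grid has 28 open cells total)

Answer: Reachable cells: 28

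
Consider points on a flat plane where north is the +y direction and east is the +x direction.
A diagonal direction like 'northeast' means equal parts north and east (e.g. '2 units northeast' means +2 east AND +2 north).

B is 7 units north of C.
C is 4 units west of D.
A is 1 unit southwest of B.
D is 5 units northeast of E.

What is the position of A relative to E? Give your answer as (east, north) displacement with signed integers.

Answer: A is at (east=0, north=11) relative to E.

Derivation:
Place E at the origin (east=0, north=0).
  D is 5 units northeast of E: delta (east=+5, north=+5); D at (east=5, north=5).
  C is 4 units west of D: delta (east=-4, north=+0); C at (east=1, north=5).
  B is 7 units north of C: delta (east=+0, north=+7); B at (east=1, north=12).
  A is 1 unit southwest of B: delta (east=-1, north=-1); A at (east=0, north=11).
Therefore A relative to E: (east=0, north=11).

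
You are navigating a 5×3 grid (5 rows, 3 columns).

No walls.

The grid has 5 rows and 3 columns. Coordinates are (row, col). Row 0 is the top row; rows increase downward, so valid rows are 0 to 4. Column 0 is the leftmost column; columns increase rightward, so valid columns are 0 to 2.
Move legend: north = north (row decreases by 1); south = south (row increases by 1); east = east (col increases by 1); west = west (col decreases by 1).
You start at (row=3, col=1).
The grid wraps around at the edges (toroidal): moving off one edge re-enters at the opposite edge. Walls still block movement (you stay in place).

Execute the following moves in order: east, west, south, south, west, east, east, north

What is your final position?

Answer: Final position: (row=4, col=2)

Derivation:
Start: (row=3, col=1)
  east (east): (row=3, col=1) -> (row=3, col=2)
  west (west): (row=3, col=2) -> (row=3, col=1)
  south (south): (row=3, col=1) -> (row=4, col=1)
  south (south): (row=4, col=1) -> (row=0, col=1)
  west (west): (row=0, col=1) -> (row=0, col=0)
  east (east): (row=0, col=0) -> (row=0, col=1)
  east (east): (row=0, col=1) -> (row=0, col=2)
  north (north): (row=0, col=2) -> (row=4, col=2)
Final: (row=4, col=2)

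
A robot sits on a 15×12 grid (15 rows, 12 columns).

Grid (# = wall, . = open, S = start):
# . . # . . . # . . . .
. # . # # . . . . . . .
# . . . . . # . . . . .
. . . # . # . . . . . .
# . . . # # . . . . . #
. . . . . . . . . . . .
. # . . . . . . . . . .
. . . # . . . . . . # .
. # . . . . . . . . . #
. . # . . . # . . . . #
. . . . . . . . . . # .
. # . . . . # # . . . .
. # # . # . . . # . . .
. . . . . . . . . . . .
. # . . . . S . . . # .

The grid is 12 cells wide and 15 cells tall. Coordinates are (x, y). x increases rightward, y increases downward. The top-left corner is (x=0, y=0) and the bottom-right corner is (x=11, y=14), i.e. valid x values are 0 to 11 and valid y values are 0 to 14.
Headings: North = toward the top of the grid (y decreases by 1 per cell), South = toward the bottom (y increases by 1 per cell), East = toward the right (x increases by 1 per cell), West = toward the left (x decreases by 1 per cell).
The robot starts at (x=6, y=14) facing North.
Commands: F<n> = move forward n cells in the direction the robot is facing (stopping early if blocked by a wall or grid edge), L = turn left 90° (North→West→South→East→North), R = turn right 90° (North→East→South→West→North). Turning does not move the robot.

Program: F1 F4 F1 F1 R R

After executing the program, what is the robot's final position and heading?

Start: (x=6, y=14), facing North
  F1: move forward 1, now at (x=6, y=13)
  F4: move forward 1/4 (blocked), now at (x=6, y=12)
  F1: move forward 0/1 (blocked), now at (x=6, y=12)
  F1: move forward 0/1 (blocked), now at (x=6, y=12)
  R: turn right, now facing East
  R: turn right, now facing South
Final: (x=6, y=12), facing South

Answer: Final position: (x=6, y=12), facing South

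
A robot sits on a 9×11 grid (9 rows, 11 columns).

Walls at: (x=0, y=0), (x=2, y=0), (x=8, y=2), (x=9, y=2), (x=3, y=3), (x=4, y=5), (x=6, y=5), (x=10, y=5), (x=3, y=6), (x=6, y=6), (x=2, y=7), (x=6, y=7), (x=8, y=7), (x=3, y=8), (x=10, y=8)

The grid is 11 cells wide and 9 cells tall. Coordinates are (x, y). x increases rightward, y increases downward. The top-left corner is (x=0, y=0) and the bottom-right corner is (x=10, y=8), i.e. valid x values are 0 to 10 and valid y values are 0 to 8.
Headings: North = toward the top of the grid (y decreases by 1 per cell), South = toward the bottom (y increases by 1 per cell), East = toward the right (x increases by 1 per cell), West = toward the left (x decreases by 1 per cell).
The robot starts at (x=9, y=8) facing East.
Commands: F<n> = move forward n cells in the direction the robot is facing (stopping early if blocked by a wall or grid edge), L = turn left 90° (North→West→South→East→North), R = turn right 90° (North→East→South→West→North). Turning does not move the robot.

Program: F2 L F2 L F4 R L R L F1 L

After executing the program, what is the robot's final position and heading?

Answer: Final position: (x=7, y=6), facing South

Derivation:
Start: (x=9, y=8), facing East
  F2: move forward 0/2 (blocked), now at (x=9, y=8)
  L: turn left, now facing North
  F2: move forward 2, now at (x=9, y=6)
  L: turn left, now facing West
  F4: move forward 2/4 (blocked), now at (x=7, y=6)
  R: turn right, now facing North
  L: turn left, now facing West
  R: turn right, now facing North
  L: turn left, now facing West
  F1: move forward 0/1 (blocked), now at (x=7, y=6)
  L: turn left, now facing South
Final: (x=7, y=6), facing South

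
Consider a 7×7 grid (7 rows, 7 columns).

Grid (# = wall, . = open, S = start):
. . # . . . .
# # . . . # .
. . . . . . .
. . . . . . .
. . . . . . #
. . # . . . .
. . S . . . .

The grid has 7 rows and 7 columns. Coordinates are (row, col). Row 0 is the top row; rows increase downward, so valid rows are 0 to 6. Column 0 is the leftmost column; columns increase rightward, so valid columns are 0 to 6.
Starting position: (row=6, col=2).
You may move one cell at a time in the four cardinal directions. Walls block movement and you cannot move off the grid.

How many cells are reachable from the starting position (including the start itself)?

Answer: Reachable cells: 41

Derivation:
BFS flood-fill from (row=6, col=2):
  Distance 0: (row=6, col=2)
  Distance 1: (row=6, col=1), (row=6, col=3)
  Distance 2: (row=5, col=1), (row=5, col=3), (row=6, col=0), (row=6, col=4)
  Distance 3: (row=4, col=1), (row=4, col=3), (row=5, col=0), (row=5, col=4), (row=6, col=5)
  Distance 4: (row=3, col=1), (row=3, col=3), (row=4, col=0), (row=4, col=2), (row=4, col=4), (row=5, col=5), (row=6, col=6)
  Distance 5: (row=2, col=1), (row=2, col=3), (row=3, col=0), (row=3, col=2), (row=3, col=4), (row=4, col=5), (row=5, col=6)
  Distance 6: (row=1, col=3), (row=2, col=0), (row=2, col=2), (row=2, col=4), (row=3, col=5)
  Distance 7: (row=0, col=3), (row=1, col=2), (row=1, col=4), (row=2, col=5), (row=3, col=6)
  Distance 8: (row=0, col=4), (row=2, col=6)
  Distance 9: (row=0, col=5), (row=1, col=6)
  Distance 10: (row=0, col=6)
Total reachable: 41 (grid has 43 open cells total)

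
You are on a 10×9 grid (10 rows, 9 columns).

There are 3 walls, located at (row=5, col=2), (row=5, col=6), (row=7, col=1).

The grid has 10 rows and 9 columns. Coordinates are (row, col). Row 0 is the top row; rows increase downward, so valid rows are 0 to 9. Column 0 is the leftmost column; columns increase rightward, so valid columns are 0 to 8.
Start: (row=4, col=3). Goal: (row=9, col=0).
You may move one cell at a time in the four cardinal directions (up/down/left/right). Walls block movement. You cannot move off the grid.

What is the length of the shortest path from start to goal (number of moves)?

BFS from (row=4, col=3) until reaching (row=9, col=0):
  Distance 0: (row=4, col=3)
  Distance 1: (row=3, col=3), (row=4, col=2), (row=4, col=4), (row=5, col=3)
  Distance 2: (row=2, col=3), (row=3, col=2), (row=3, col=4), (row=4, col=1), (row=4, col=5), (row=5, col=4), (row=6, col=3)
  Distance 3: (row=1, col=3), (row=2, col=2), (row=2, col=4), (row=3, col=1), (row=3, col=5), (row=4, col=0), (row=4, col=6), (row=5, col=1), (row=5, col=5), (row=6, col=2), (row=6, col=4), (row=7, col=3)
  Distance 4: (row=0, col=3), (row=1, col=2), (row=1, col=4), (row=2, col=1), (row=2, col=5), (row=3, col=0), (row=3, col=6), (row=4, col=7), (row=5, col=0), (row=6, col=1), (row=6, col=5), (row=7, col=2), (row=7, col=4), (row=8, col=3)
  Distance 5: (row=0, col=2), (row=0, col=4), (row=1, col=1), (row=1, col=5), (row=2, col=0), (row=2, col=6), (row=3, col=7), (row=4, col=8), (row=5, col=7), (row=6, col=0), (row=6, col=6), (row=7, col=5), (row=8, col=2), (row=8, col=4), (row=9, col=3)
  Distance 6: (row=0, col=1), (row=0, col=5), (row=1, col=0), (row=1, col=6), (row=2, col=7), (row=3, col=8), (row=5, col=8), (row=6, col=7), (row=7, col=0), (row=7, col=6), (row=8, col=1), (row=8, col=5), (row=9, col=2), (row=9, col=4)
  Distance 7: (row=0, col=0), (row=0, col=6), (row=1, col=7), (row=2, col=8), (row=6, col=8), (row=7, col=7), (row=8, col=0), (row=8, col=6), (row=9, col=1), (row=9, col=5)
  Distance 8: (row=0, col=7), (row=1, col=8), (row=7, col=8), (row=8, col=7), (row=9, col=0), (row=9, col=6)  <- goal reached here
One shortest path (8 moves): (row=4, col=3) -> (row=4, col=2) -> (row=4, col=1) -> (row=4, col=0) -> (row=5, col=0) -> (row=6, col=0) -> (row=7, col=0) -> (row=8, col=0) -> (row=9, col=0)

Answer: Shortest path length: 8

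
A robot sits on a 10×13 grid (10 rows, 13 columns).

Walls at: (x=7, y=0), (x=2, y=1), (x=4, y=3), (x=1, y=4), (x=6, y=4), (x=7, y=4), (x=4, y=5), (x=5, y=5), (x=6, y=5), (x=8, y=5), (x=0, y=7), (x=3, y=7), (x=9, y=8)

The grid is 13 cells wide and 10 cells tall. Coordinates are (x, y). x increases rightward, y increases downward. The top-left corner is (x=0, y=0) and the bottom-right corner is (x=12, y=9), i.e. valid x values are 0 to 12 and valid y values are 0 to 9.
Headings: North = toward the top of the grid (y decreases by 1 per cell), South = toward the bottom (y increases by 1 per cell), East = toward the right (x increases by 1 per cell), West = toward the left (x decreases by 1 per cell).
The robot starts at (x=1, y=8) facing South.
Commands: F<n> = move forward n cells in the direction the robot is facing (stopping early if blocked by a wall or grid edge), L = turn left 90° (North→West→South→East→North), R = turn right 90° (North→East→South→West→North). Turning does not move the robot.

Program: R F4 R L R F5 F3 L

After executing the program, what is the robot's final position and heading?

Answer: Final position: (x=0, y=8), facing West

Derivation:
Start: (x=1, y=8), facing South
  R: turn right, now facing West
  F4: move forward 1/4 (blocked), now at (x=0, y=8)
  R: turn right, now facing North
  L: turn left, now facing West
  R: turn right, now facing North
  F5: move forward 0/5 (blocked), now at (x=0, y=8)
  F3: move forward 0/3 (blocked), now at (x=0, y=8)
  L: turn left, now facing West
Final: (x=0, y=8), facing West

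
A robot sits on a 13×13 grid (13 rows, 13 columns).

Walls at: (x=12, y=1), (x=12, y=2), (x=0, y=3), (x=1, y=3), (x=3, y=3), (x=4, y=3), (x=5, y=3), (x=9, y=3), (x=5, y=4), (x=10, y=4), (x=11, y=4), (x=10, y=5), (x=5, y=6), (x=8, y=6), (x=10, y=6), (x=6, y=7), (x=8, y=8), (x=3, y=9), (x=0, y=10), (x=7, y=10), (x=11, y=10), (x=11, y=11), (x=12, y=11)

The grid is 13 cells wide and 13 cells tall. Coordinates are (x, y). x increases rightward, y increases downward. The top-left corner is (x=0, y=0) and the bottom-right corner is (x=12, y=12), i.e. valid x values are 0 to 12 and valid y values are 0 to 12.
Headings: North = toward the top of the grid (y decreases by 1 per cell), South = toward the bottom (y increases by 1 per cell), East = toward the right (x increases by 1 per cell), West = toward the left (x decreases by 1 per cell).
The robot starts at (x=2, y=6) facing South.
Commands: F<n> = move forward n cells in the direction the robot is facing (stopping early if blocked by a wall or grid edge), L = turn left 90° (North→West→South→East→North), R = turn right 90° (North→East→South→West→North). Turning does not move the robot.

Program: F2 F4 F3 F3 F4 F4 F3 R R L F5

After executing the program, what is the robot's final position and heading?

Start: (x=2, y=6), facing South
  F2: move forward 2, now at (x=2, y=8)
  F4: move forward 4, now at (x=2, y=12)
  F3: move forward 0/3 (blocked), now at (x=2, y=12)
  F3: move forward 0/3 (blocked), now at (x=2, y=12)
  F4: move forward 0/4 (blocked), now at (x=2, y=12)
  F4: move forward 0/4 (blocked), now at (x=2, y=12)
  F3: move forward 0/3 (blocked), now at (x=2, y=12)
  R: turn right, now facing West
  R: turn right, now facing North
  L: turn left, now facing West
  F5: move forward 2/5 (blocked), now at (x=0, y=12)
Final: (x=0, y=12), facing West

Answer: Final position: (x=0, y=12), facing West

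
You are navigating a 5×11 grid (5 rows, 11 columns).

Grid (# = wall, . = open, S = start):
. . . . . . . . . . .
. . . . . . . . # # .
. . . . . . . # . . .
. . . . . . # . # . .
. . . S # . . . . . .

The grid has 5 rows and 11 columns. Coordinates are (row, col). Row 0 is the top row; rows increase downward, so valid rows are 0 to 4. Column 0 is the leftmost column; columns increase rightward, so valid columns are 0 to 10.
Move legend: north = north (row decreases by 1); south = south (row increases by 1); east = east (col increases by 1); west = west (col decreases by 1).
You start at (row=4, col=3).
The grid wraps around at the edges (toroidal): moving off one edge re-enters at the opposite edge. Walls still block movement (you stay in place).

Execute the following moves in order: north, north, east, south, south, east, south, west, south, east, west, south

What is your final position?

Start: (row=4, col=3)
  north (north): (row=4, col=3) -> (row=3, col=3)
  north (north): (row=3, col=3) -> (row=2, col=3)
  east (east): (row=2, col=3) -> (row=2, col=4)
  south (south): (row=2, col=4) -> (row=3, col=4)
  south (south): blocked, stay at (row=3, col=4)
  east (east): (row=3, col=4) -> (row=3, col=5)
  south (south): (row=3, col=5) -> (row=4, col=5)
  west (west): blocked, stay at (row=4, col=5)
  south (south): (row=4, col=5) -> (row=0, col=5)
  east (east): (row=0, col=5) -> (row=0, col=6)
  west (west): (row=0, col=6) -> (row=0, col=5)
  south (south): (row=0, col=5) -> (row=1, col=5)
Final: (row=1, col=5)

Answer: Final position: (row=1, col=5)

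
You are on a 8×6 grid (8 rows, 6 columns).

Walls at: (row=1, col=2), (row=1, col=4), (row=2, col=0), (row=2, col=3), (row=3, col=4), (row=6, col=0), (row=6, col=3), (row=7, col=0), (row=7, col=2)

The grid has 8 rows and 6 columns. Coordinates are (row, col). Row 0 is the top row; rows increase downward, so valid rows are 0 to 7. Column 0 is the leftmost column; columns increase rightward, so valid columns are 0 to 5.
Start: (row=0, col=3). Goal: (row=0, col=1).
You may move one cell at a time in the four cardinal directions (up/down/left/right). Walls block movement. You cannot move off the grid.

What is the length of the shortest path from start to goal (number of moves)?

Answer: Shortest path length: 2

Derivation:
BFS from (row=0, col=3) until reaching (row=0, col=1):
  Distance 0: (row=0, col=3)
  Distance 1: (row=0, col=2), (row=0, col=4), (row=1, col=3)
  Distance 2: (row=0, col=1), (row=0, col=5)  <- goal reached here
One shortest path (2 moves): (row=0, col=3) -> (row=0, col=2) -> (row=0, col=1)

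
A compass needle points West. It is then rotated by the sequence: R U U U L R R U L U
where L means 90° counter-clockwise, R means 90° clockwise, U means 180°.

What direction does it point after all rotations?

Start: West
  R (right (90° clockwise)) -> North
  U (U-turn (180°)) -> South
  U (U-turn (180°)) -> North
  U (U-turn (180°)) -> South
  L (left (90° counter-clockwise)) -> East
  R (right (90° clockwise)) -> South
  R (right (90° clockwise)) -> West
  U (U-turn (180°)) -> East
  L (left (90° counter-clockwise)) -> North
  U (U-turn (180°)) -> South
Final: South

Answer: Final heading: South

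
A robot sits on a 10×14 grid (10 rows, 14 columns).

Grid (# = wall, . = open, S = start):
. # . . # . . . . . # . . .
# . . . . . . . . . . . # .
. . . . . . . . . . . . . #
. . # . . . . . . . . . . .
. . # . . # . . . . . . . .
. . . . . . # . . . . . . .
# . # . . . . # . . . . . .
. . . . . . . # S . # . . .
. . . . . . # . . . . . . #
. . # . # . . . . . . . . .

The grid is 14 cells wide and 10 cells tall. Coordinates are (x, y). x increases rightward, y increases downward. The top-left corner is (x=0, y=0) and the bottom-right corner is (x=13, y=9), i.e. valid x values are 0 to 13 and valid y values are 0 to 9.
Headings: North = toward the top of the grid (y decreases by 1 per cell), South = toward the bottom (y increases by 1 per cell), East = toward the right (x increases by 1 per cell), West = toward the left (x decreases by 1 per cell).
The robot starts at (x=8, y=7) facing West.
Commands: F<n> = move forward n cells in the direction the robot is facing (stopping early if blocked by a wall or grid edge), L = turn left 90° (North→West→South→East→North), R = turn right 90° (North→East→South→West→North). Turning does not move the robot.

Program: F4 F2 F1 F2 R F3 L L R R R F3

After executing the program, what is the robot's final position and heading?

Answer: Final position: (x=11, y=4), facing East

Derivation:
Start: (x=8, y=7), facing West
  F4: move forward 0/4 (blocked), now at (x=8, y=7)
  F2: move forward 0/2 (blocked), now at (x=8, y=7)
  F1: move forward 0/1 (blocked), now at (x=8, y=7)
  F2: move forward 0/2 (blocked), now at (x=8, y=7)
  R: turn right, now facing North
  F3: move forward 3, now at (x=8, y=4)
  L: turn left, now facing West
  L: turn left, now facing South
  R: turn right, now facing West
  R: turn right, now facing North
  R: turn right, now facing East
  F3: move forward 3, now at (x=11, y=4)
Final: (x=11, y=4), facing East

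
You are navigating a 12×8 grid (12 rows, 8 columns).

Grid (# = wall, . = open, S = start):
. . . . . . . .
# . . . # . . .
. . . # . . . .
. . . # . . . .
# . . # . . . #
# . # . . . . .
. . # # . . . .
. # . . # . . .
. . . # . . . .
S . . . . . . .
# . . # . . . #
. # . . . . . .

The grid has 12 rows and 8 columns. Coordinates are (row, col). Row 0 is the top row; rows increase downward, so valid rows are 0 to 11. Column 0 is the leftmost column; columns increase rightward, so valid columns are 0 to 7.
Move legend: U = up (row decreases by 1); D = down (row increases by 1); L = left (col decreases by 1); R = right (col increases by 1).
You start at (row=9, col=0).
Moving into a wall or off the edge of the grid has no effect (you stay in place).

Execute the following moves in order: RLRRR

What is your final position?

Start: (row=9, col=0)
  R (right): (row=9, col=0) -> (row=9, col=1)
  L (left): (row=9, col=1) -> (row=9, col=0)
  R (right): (row=9, col=0) -> (row=9, col=1)
  R (right): (row=9, col=1) -> (row=9, col=2)
  R (right): (row=9, col=2) -> (row=9, col=3)
Final: (row=9, col=3)

Answer: Final position: (row=9, col=3)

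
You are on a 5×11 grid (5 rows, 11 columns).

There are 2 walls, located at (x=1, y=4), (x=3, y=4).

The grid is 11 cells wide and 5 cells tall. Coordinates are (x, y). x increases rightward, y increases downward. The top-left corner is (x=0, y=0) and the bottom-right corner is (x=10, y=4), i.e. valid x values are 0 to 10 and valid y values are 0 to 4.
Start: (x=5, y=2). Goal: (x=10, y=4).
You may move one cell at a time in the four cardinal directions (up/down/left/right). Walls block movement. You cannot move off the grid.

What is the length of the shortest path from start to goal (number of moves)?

Answer: Shortest path length: 7

Derivation:
BFS from (x=5, y=2) until reaching (x=10, y=4):
  Distance 0: (x=5, y=2)
  Distance 1: (x=5, y=1), (x=4, y=2), (x=6, y=2), (x=5, y=3)
  Distance 2: (x=5, y=0), (x=4, y=1), (x=6, y=1), (x=3, y=2), (x=7, y=2), (x=4, y=3), (x=6, y=3), (x=5, y=4)
  Distance 3: (x=4, y=0), (x=6, y=0), (x=3, y=1), (x=7, y=1), (x=2, y=2), (x=8, y=2), (x=3, y=3), (x=7, y=3), (x=4, y=4), (x=6, y=4)
  Distance 4: (x=3, y=0), (x=7, y=0), (x=2, y=1), (x=8, y=1), (x=1, y=2), (x=9, y=2), (x=2, y=3), (x=8, y=3), (x=7, y=4)
  Distance 5: (x=2, y=0), (x=8, y=0), (x=1, y=1), (x=9, y=1), (x=0, y=2), (x=10, y=2), (x=1, y=3), (x=9, y=3), (x=2, y=4), (x=8, y=4)
  Distance 6: (x=1, y=0), (x=9, y=0), (x=0, y=1), (x=10, y=1), (x=0, y=3), (x=10, y=3), (x=9, y=4)
  Distance 7: (x=0, y=0), (x=10, y=0), (x=0, y=4), (x=10, y=4)  <- goal reached here
One shortest path (7 moves): (x=5, y=2) -> (x=6, y=2) -> (x=7, y=2) -> (x=8, y=2) -> (x=9, y=2) -> (x=10, y=2) -> (x=10, y=3) -> (x=10, y=4)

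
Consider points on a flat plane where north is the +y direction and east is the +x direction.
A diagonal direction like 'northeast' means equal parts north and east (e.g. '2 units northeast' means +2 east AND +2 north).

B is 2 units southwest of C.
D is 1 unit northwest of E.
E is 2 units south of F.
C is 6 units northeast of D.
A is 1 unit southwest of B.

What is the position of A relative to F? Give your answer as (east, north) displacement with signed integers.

Answer: A is at (east=2, north=2) relative to F.

Derivation:
Place F at the origin (east=0, north=0).
  E is 2 units south of F: delta (east=+0, north=-2); E at (east=0, north=-2).
  D is 1 unit northwest of E: delta (east=-1, north=+1); D at (east=-1, north=-1).
  C is 6 units northeast of D: delta (east=+6, north=+6); C at (east=5, north=5).
  B is 2 units southwest of C: delta (east=-2, north=-2); B at (east=3, north=3).
  A is 1 unit southwest of B: delta (east=-1, north=-1); A at (east=2, north=2).
Therefore A relative to F: (east=2, north=2).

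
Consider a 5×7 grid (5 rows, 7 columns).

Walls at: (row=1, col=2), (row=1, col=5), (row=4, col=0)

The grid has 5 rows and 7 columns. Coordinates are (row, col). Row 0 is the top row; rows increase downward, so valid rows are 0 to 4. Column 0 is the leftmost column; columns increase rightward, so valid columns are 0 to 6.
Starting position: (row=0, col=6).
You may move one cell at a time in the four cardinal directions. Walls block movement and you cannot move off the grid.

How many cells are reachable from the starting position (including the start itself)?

BFS flood-fill from (row=0, col=6):
  Distance 0: (row=0, col=6)
  Distance 1: (row=0, col=5), (row=1, col=6)
  Distance 2: (row=0, col=4), (row=2, col=6)
  Distance 3: (row=0, col=3), (row=1, col=4), (row=2, col=5), (row=3, col=6)
  Distance 4: (row=0, col=2), (row=1, col=3), (row=2, col=4), (row=3, col=5), (row=4, col=6)
  Distance 5: (row=0, col=1), (row=2, col=3), (row=3, col=4), (row=4, col=5)
  Distance 6: (row=0, col=0), (row=1, col=1), (row=2, col=2), (row=3, col=3), (row=4, col=4)
  Distance 7: (row=1, col=0), (row=2, col=1), (row=3, col=2), (row=4, col=3)
  Distance 8: (row=2, col=0), (row=3, col=1), (row=4, col=2)
  Distance 9: (row=3, col=0), (row=4, col=1)
Total reachable: 32 (grid has 32 open cells total)

Answer: Reachable cells: 32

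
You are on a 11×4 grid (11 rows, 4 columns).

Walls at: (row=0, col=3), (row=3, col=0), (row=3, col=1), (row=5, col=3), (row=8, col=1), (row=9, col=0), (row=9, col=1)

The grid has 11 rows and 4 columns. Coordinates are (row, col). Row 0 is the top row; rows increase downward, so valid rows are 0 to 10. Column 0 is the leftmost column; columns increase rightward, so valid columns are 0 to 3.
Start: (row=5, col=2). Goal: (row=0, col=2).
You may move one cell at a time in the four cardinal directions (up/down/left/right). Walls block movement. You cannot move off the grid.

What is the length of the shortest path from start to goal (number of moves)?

BFS from (row=5, col=2) until reaching (row=0, col=2):
  Distance 0: (row=5, col=2)
  Distance 1: (row=4, col=2), (row=5, col=1), (row=6, col=2)
  Distance 2: (row=3, col=2), (row=4, col=1), (row=4, col=3), (row=5, col=0), (row=6, col=1), (row=6, col=3), (row=7, col=2)
  Distance 3: (row=2, col=2), (row=3, col=3), (row=4, col=0), (row=6, col=0), (row=7, col=1), (row=7, col=3), (row=8, col=2)
  Distance 4: (row=1, col=2), (row=2, col=1), (row=2, col=3), (row=7, col=0), (row=8, col=3), (row=9, col=2)
  Distance 5: (row=0, col=2), (row=1, col=1), (row=1, col=3), (row=2, col=0), (row=8, col=0), (row=9, col=3), (row=10, col=2)  <- goal reached here
One shortest path (5 moves): (row=5, col=2) -> (row=4, col=2) -> (row=3, col=2) -> (row=2, col=2) -> (row=1, col=2) -> (row=0, col=2)

Answer: Shortest path length: 5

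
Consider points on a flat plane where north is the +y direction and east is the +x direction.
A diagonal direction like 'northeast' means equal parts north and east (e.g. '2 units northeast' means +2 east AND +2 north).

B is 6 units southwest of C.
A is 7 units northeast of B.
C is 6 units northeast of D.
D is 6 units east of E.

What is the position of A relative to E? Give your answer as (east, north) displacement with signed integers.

Answer: A is at (east=13, north=7) relative to E.

Derivation:
Place E at the origin (east=0, north=0).
  D is 6 units east of E: delta (east=+6, north=+0); D at (east=6, north=0).
  C is 6 units northeast of D: delta (east=+6, north=+6); C at (east=12, north=6).
  B is 6 units southwest of C: delta (east=-6, north=-6); B at (east=6, north=0).
  A is 7 units northeast of B: delta (east=+7, north=+7); A at (east=13, north=7).
Therefore A relative to E: (east=13, north=7).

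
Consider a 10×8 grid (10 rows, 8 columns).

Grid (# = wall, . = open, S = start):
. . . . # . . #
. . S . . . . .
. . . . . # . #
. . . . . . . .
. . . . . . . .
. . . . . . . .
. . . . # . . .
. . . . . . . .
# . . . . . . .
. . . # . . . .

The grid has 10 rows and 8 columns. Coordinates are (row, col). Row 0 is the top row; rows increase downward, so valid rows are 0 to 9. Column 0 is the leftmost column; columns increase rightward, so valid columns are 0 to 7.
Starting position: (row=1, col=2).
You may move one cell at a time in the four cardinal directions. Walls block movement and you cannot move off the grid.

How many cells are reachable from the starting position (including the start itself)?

BFS flood-fill from (row=1, col=2):
  Distance 0: (row=1, col=2)
  Distance 1: (row=0, col=2), (row=1, col=1), (row=1, col=3), (row=2, col=2)
  Distance 2: (row=0, col=1), (row=0, col=3), (row=1, col=0), (row=1, col=4), (row=2, col=1), (row=2, col=3), (row=3, col=2)
  Distance 3: (row=0, col=0), (row=1, col=5), (row=2, col=0), (row=2, col=4), (row=3, col=1), (row=3, col=3), (row=4, col=2)
  Distance 4: (row=0, col=5), (row=1, col=6), (row=3, col=0), (row=3, col=4), (row=4, col=1), (row=4, col=3), (row=5, col=2)
  Distance 5: (row=0, col=6), (row=1, col=7), (row=2, col=6), (row=3, col=5), (row=4, col=0), (row=4, col=4), (row=5, col=1), (row=5, col=3), (row=6, col=2)
  Distance 6: (row=3, col=6), (row=4, col=5), (row=5, col=0), (row=5, col=4), (row=6, col=1), (row=6, col=3), (row=7, col=2)
  Distance 7: (row=3, col=7), (row=4, col=6), (row=5, col=5), (row=6, col=0), (row=7, col=1), (row=7, col=3), (row=8, col=2)
  Distance 8: (row=4, col=7), (row=5, col=6), (row=6, col=5), (row=7, col=0), (row=7, col=4), (row=8, col=1), (row=8, col=3), (row=9, col=2)
  Distance 9: (row=5, col=7), (row=6, col=6), (row=7, col=5), (row=8, col=4), (row=9, col=1)
  Distance 10: (row=6, col=7), (row=7, col=6), (row=8, col=5), (row=9, col=0), (row=9, col=4)
  Distance 11: (row=7, col=7), (row=8, col=6), (row=9, col=5)
  Distance 12: (row=8, col=7), (row=9, col=6)
  Distance 13: (row=9, col=7)
Total reachable: 73 (grid has 73 open cells total)

Answer: Reachable cells: 73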